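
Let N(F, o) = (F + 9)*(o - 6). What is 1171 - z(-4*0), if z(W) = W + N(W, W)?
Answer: 1225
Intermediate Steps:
N(F, o) = (-6 + o)*(9 + F) (N(F, o) = (9 + F)*(-6 + o) = (-6 + o)*(9 + F))
z(W) = -54 + W² + 4*W (z(W) = W + (-54 - 6*W + 9*W + W*W) = W + (-54 - 6*W + 9*W + W²) = W + (-54 + W² + 3*W) = -54 + W² + 4*W)
1171 - z(-4*0) = 1171 - (-54 + (-4*0)² + 4*(-4*0)) = 1171 - (-54 + 0² + 4*0) = 1171 - (-54 + 0 + 0) = 1171 - 1*(-54) = 1171 + 54 = 1225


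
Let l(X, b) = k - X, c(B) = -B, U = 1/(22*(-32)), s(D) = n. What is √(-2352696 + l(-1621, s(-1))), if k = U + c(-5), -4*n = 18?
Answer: I*√18206686091/88 ≈ 1533.3*I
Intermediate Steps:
n = -9/2 (n = -¼*18 = -9/2 ≈ -4.5000)
s(D) = -9/2
U = -1/704 (U = 1/(-704) = 1*(-1/704) = -1/704 ≈ -0.0014205)
k = 3519/704 (k = -1/704 - 1*(-5) = -1/704 + 5 = 3519/704 ≈ 4.9986)
l(X, b) = 3519/704 - X
√(-2352696 + l(-1621, s(-1))) = √(-2352696 + (3519/704 - 1*(-1621))) = √(-2352696 + (3519/704 + 1621)) = √(-2352696 + 1144703/704) = √(-1655153281/704) = I*√18206686091/88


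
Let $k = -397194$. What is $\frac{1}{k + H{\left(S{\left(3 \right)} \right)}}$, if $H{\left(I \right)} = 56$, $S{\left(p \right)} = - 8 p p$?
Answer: $- \frac{1}{397138} \approx -2.518 \cdot 10^{-6}$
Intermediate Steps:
$S{\left(p \right)} = - 8 p^{2}$
$\frac{1}{k + H{\left(S{\left(3 \right)} \right)}} = \frac{1}{-397194 + 56} = \frac{1}{-397138} = - \frac{1}{397138}$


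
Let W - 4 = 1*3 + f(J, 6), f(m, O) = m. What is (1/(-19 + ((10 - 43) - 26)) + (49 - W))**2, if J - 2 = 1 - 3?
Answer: 10725625/6084 ≈ 1762.9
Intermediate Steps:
J = 0 (J = 2 + (1 - 3) = 2 - 2 = 0)
W = 7 (W = 4 + (1*3 + 0) = 4 + (3 + 0) = 4 + 3 = 7)
(1/(-19 + ((10 - 43) - 26)) + (49 - W))**2 = (1/(-19 + ((10 - 43) - 26)) + (49 - 1*7))**2 = (1/(-19 + (-33 - 26)) + (49 - 7))**2 = (1/(-19 - 59) + 42)**2 = (1/(-78) + 42)**2 = (-1/78 + 42)**2 = (3275/78)**2 = 10725625/6084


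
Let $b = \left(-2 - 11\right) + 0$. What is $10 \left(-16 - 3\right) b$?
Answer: $2470$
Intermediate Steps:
$b = -13$ ($b = -13 + 0 = -13$)
$10 \left(-16 - 3\right) b = 10 \left(-16 - 3\right) \left(-13\right) = 10 \left(-19\right) \left(-13\right) = \left(-190\right) \left(-13\right) = 2470$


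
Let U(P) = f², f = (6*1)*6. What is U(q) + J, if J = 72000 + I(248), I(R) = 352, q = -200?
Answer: 73648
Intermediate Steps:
f = 36 (f = 6*6 = 36)
J = 72352 (J = 72000 + 352 = 72352)
U(P) = 1296 (U(P) = 36² = 1296)
U(q) + J = 1296 + 72352 = 73648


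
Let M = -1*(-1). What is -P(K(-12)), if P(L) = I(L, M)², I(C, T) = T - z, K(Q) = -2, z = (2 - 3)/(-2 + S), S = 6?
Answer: -25/16 ≈ -1.5625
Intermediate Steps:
z = -¼ (z = (2 - 3)/(-2 + 6) = -1/4 = -1*¼ = -¼ ≈ -0.25000)
M = 1
I(C, T) = ¼ + T (I(C, T) = T - 1*(-¼) = T + ¼ = ¼ + T)
P(L) = 25/16 (P(L) = (¼ + 1)² = (5/4)² = 25/16)
-P(K(-12)) = -1*25/16 = -25/16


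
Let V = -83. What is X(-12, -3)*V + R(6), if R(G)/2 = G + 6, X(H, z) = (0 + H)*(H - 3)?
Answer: -14916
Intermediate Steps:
X(H, z) = H*(-3 + H)
R(G) = 12 + 2*G (R(G) = 2*(G + 6) = 2*(6 + G) = 12 + 2*G)
X(-12, -3)*V + R(6) = -12*(-3 - 12)*(-83) + (12 + 2*6) = -12*(-15)*(-83) + (12 + 12) = 180*(-83) + 24 = -14940 + 24 = -14916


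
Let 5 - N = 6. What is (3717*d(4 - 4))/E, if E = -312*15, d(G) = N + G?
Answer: 413/520 ≈ 0.79423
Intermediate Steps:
N = -1 (N = 5 - 1*6 = 5 - 6 = -1)
d(G) = -1 + G
E = -4680
(3717*d(4 - 4))/E = (3717*(-1 + (4 - 4)))/(-4680) = (3717*(-1 + 0))*(-1/4680) = (3717*(-1))*(-1/4680) = -3717*(-1/4680) = 413/520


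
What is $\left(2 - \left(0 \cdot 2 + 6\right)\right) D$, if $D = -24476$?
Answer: $97904$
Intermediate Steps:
$\left(2 - \left(0 \cdot 2 + 6\right)\right) D = \left(2 - \left(0 \cdot 2 + 6\right)\right) \left(-24476\right) = \left(2 - \left(0 + 6\right)\right) \left(-24476\right) = \left(2 - 6\right) \left(-24476\right) = \left(-4\right) \left(-24476\right) = 97904$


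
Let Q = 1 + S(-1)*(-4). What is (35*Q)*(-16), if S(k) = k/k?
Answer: 1680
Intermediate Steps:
S(k) = 1
Q = -3 (Q = 1 + 1*(-4) = 1 - 4 = -3)
(35*Q)*(-16) = (35*(-3))*(-16) = -105*(-16) = 1680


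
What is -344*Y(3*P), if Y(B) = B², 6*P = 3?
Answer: -774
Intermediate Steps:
P = ½ (P = (⅙)*3 = ½ ≈ 0.50000)
-344*Y(3*P) = -344*(3*(½))² = -344*(3/2)² = -344*9/4 = -774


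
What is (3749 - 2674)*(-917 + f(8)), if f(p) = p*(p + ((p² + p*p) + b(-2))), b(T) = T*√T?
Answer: 183825 - 17200*I*√2 ≈ 1.8383e+5 - 24324.0*I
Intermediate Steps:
b(T) = T^(3/2)
f(p) = p*(p + 2*p² - 2*I*√2) (f(p) = p*(p + ((p² + p*p) + (-2)^(3/2))) = p*(p + ((p² + p²) - 2*I*√2)) = p*(p + (2*p² - 2*I*√2)) = p*(p + 2*p² - 2*I*√2))
(3749 - 2674)*(-917 + f(8)) = (3749 - 2674)*(-917 + 8*(8 + 2*8² - 2*I*√2)) = 1075*(-917 + 8*(8 + 2*64 - 2*I*√2)) = 1075*(-917 + 8*(8 + 128 - 2*I*√2)) = 1075*(-917 + 8*(136 - 2*I*√2)) = 1075*(-917 + (1088 - 16*I*√2)) = 1075*(171 - 16*I*√2) = 183825 - 17200*I*√2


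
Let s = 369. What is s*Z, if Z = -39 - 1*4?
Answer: -15867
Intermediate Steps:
Z = -43 (Z = -39 - 4 = -43)
s*Z = 369*(-43) = -15867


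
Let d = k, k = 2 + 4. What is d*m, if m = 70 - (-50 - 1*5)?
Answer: 750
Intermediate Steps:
k = 6
d = 6
m = 125 (m = 70 - (-50 - 5) = 70 - 1*(-55) = 70 + 55 = 125)
d*m = 6*125 = 750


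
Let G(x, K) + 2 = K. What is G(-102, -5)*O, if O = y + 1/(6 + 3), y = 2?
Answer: -133/9 ≈ -14.778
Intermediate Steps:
G(x, K) = -2 + K
O = 19/9 (O = 2 + 1/(6 + 3) = 2 + 1/9 = 19/9 ≈ 2.1111)
G(-102, -5)*O = (-2 - 5)*(19/9) = -7*19/9 = -133/9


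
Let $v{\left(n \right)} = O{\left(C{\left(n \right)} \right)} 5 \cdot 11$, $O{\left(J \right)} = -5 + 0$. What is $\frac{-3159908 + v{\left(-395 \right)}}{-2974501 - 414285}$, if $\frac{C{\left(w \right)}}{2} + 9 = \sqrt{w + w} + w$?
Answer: $\frac{3160183}{3388786} \approx 0.93254$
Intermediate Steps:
$C{\left(w \right)} = -18 + 2 w + 2 \sqrt{2} \sqrt{w}$ ($C{\left(w \right)} = -18 + 2 \left(\sqrt{w + w} + w\right) = -18 + 2 \left(\sqrt{2 w} + w\right) = -18 + 2 \left(\sqrt{2} \sqrt{w} + w\right) = -18 + 2 \left(w + \sqrt{2} \sqrt{w}\right) = -18 + \left(2 w + 2 \sqrt{2} \sqrt{w}\right) = -18 + 2 w + 2 \sqrt{2} \sqrt{w}$)
$O{\left(J \right)} = -5$
$v{\left(n \right)} = -275$ ($v{\left(n \right)} = \left(-5\right) 5 \cdot 11 = \left(-25\right) 11 = -275$)
$\frac{-3159908 + v{\left(-395 \right)}}{-2974501 - 414285} = \frac{-3159908 - 275}{-2974501 - 414285} = - \frac{3160183}{-3388786} = \left(-3160183\right) \left(- \frac{1}{3388786}\right) = \frac{3160183}{3388786}$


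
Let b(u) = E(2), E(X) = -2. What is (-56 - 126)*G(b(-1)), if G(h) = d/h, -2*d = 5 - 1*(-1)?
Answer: -273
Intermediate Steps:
d = -3 (d = -(5 - 1*(-1))/2 = -(5 + 1)/2 = -½*6 = -3)
b(u) = -2
G(h) = -3/h
(-56 - 126)*G(b(-1)) = (-56 - 126)*(-3/(-2)) = -(-546)*(-1)/2 = -182*3/2 = -273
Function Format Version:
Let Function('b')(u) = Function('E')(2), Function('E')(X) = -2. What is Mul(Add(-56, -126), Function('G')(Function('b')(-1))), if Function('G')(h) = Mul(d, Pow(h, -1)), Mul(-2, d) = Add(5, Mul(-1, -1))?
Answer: -273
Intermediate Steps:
d = -3 (d = Mul(Rational(-1, 2), Add(5, Mul(-1, -1))) = Mul(Rational(-1, 2), Add(5, 1)) = Mul(Rational(-1, 2), 6) = -3)
Function('b')(u) = -2
Function('G')(h) = Mul(-3, Pow(h, -1))
Mul(Add(-56, -126), Function('G')(Function('b')(-1))) = Mul(Add(-56, -126), Mul(-3, Pow(-2, -1))) = Mul(-182, Mul(-3, Rational(-1, 2))) = Mul(-182, Rational(3, 2)) = -273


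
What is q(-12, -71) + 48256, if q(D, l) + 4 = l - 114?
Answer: 48067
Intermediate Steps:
q(D, l) = -118 + l (q(D, l) = -4 + (l - 114) = -4 + (-114 + l) = -118 + l)
q(-12, -71) + 48256 = (-118 - 71) + 48256 = -189 + 48256 = 48067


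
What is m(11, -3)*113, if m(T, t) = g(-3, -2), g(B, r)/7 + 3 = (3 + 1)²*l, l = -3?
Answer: -40341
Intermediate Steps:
g(B, r) = -357 (g(B, r) = -21 + 7*((3 + 1)²*(-3)) = -21 + 7*(4²*(-3)) = -21 + 7*(16*(-3)) = -21 + 7*(-48) = -21 - 336 = -357)
m(T, t) = -357
m(11, -3)*113 = -357*113 = -40341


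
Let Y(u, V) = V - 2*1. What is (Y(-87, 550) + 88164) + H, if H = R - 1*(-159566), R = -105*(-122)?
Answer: 261088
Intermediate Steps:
R = 12810
Y(u, V) = -2 + V (Y(u, V) = V - 2 = -2 + V)
H = 172376 (H = 12810 - 1*(-159566) = 12810 + 159566 = 172376)
(Y(-87, 550) + 88164) + H = ((-2 + 550) + 88164) + 172376 = (548 + 88164) + 172376 = 88712 + 172376 = 261088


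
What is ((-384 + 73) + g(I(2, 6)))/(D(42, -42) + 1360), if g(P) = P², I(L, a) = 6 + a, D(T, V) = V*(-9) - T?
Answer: -167/1696 ≈ -0.098467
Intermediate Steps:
D(T, V) = -T - 9*V (D(T, V) = -9*V - T = -T - 9*V)
((-384 + 73) + g(I(2, 6)))/(D(42, -42) + 1360) = ((-384 + 73) + (6 + 6)²)/((-1*42 - 9*(-42)) + 1360) = (-311 + 12²)/((-42 + 378) + 1360) = (-311 + 144)/(336 + 1360) = -167/1696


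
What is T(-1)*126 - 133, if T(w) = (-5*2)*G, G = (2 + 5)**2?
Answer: -61873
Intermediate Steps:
G = 49 (G = 7**2 = 49)
T(w) = -490 (T(w) = -5*2*49 = -10*49 = -490)
T(-1)*126 - 133 = -490*126 - 133 = -61740 - 133 = -61873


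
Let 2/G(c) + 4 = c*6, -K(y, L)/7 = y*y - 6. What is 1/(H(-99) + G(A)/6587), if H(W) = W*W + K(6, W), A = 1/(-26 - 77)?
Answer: 1376683/13203766550 ≈ 0.00010426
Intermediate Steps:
K(y, L) = 42 - 7*y² (K(y, L) = -7*(y*y - 6) = -7*(y² - 6) = -7*(-6 + y²) = 42 - 7*y²)
A = -1/103 (A = 1/(-103) = -1/103 ≈ -0.0097087)
G(c) = 2/(-4 + 6*c) (G(c) = 2/(-4 + c*6) = 2/(-4 + 6*c))
H(W) = -210 + W² (H(W) = W*W + (42 - 7*6²) = W² + (42 - 7*36) = W² + (42 - 252) = W² - 210 = -210 + W²)
1/(H(-99) + G(A)/6587) = 1/((-210 + (-99)²) + 1/((-2 + 3*(-1/103))*6587)) = 1/((-210 + 9801) + (1/6587)/(-2 - 3/103)) = 1/(9591 + (1/6587)/(-209/103)) = 1/(9591 - 103/209*1/6587) = 1/(9591 - 103/1376683) = 1/(13203766550/1376683) = 1376683/13203766550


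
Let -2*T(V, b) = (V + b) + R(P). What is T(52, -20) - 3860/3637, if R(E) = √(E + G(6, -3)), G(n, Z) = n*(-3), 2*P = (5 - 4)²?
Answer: -62052/3637 - I*√70/4 ≈ -17.061 - 2.0917*I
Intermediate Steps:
P = ½ (P = (5 - 4)²/2 = (½)*1² = (½)*1 = ½ ≈ 0.50000)
G(n, Z) = -3*n
R(E) = √(-18 + E) (R(E) = √(E - 3*6) = √(E - 18) = √(-18 + E))
T(V, b) = -V/2 - b/2 - I*√70/4 (T(V, b) = -((V + b) + √(-18 + ½))/2 = -((V + b) + √(-35/2))/2 = -((V + b) + I*√70/2)/2 = -(V + b + I*√70/2)/2 = -V/2 - b/2 - I*√70/4)
T(52, -20) - 3860/3637 = (-½*52 - ½*(-20) - I*√70/4) - 3860/3637 = (-26 + 10 - I*√70/4) - 3860/3637 = (-16 - I*√70/4) - 1*3860/3637 = (-16 - I*√70/4) - 3860/3637 = -62052/3637 - I*√70/4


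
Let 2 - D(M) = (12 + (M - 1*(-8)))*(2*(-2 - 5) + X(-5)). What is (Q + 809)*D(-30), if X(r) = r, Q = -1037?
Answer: 42864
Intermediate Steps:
D(M) = 382 + 19*M (D(M) = 2 - (12 + (M - 1*(-8)))*(2*(-2 - 5) - 5) = 2 - (12 + (M + 8))*(2*(-7) - 5) = 2 - (12 + (8 + M))*(-14 - 5) = 2 - (20 + M)*(-19) = 2 - (-380 - 19*M) = 2 + (380 + 19*M) = 382 + 19*M)
(Q + 809)*D(-30) = (-1037 + 809)*(382 + 19*(-30)) = -228*(382 - 570) = -228*(-188) = 42864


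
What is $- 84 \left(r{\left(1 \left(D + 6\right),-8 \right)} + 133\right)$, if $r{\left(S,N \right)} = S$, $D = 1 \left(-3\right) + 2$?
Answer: $-11592$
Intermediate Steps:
$D = -1$ ($D = -3 + 2 = -1$)
$- 84 \left(r{\left(1 \left(D + 6\right),-8 \right)} + 133\right) = - 84 \left(1 \left(-1 + 6\right) + 133\right) = - 84 \left(1 \cdot 5 + 133\right) = - 84 \left(5 + 133\right) = \left(-84\right) 138 = -11592$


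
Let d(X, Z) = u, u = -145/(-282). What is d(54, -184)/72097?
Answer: 145/20331354 ≈ 7.1318e-6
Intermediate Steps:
u = 145/282 (u = -145*(-1/282) = 145/282 ≈ 0.51418)
d(X, Z) = 145/282
d(54, -184)/72097 = (145/282)/72097 = (145/282)*(1/72097) = 145/20331354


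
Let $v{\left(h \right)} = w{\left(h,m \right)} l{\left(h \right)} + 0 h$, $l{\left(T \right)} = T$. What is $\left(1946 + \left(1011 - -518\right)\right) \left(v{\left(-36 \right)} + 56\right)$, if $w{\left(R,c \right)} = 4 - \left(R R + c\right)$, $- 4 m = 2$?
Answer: $161761250$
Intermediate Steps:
$m = - \frac{1}{2}$ ($m = \left(- \frac{1}{4}\right) 2 = - \frac{1}{2} \approx -0.5$)
$w{\left(R,c \right)} = 4 - c - R^{2}$ ($w{\left(R,c \right)} = 4 - \left(R^{2} + c\right) = 4 - \left(c + R^{2}\right) = 4 - c - R^{2}$)
$v{\left(h \right)} = h \left(\frac{9}{2} - h^{2}\right)$ ($v{\left(h \right)} = \left(4 - - \frac{1}{2} - h^{2}\right) h + 0 h = \left(4 + \frac{1}{2} - h^{2}\right) h + 0 = \left(\frac{9}{2} - h^{2}\right) h + 0 = h \left(\frac{9}{2} - h^{2}\right) + 0 = h \left(\frac{9}{2} - h^{2}\right)$)
$\left(1946 + \left(1011 - -518\right)\right) \left(v{\left(-36 \right)} + 56\right) = \left(1946 + \left(1011 - -518\right)\right) \left(- 36 \left(\frac{9}{2} - \left(-36\right)^{2}\right) + 56\right) = \left(1946 + \left(1011 + 518\right)\right) \left(- 36 \left(\frac{9}{2} - 1296\right) + 56\right) = \left(1946 + 1529\right) \left(- 36 \left(\frac{9}{2} - 1296\right) + 56\right) = 3475 \left(\left(-36\right) \left(- \frac{2583}{2}\right) + 56\right) = 3475 \left(46494 + 56\right) = 3475 \cdot 46550 = 161761250$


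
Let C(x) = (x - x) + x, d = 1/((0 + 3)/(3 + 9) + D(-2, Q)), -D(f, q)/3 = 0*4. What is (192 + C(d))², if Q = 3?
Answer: 38416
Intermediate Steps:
D(f, q) = 0 (D(f, q) = -0*4 = -3*0 = 0)
d = 4 (d = 1/((0 + 3)/(3 + 9) + 0) = 1/(3/12 + 0) = 1/(3*(1/12) + 0) = 1/(¼ + 0) = 1/(¼) = 4)
C(x) = x (C(x) = 0 + x = x)
(192 + C(d))² = (192 + 4)² = 196² = 38416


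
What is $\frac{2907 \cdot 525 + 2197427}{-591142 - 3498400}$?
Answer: $- \frac{1861801}{2044771} \approx -0.91052$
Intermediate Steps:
$\frac{2907 \cdot 525 + 2197427}{-591142 - 3498400} = \frac{1526175 + 2197427}{-4089542} = 3723602 \left(- \frac{1}{4089542}\right) = - \frac{1861801}{2044771}$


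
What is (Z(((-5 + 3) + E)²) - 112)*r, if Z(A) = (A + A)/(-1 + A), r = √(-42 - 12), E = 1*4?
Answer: -328*I*√6 ≈ -803.43*I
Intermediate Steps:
E = 4
r = 3*I*√6 (r = √(-54) = 3*I*√6 ≈ 7.3485*I)
Z(A) = 2*A/(-1 + A) (Z(A) = (2*A)/(-1 + A) = 2*A/(-1 + A))
(Z(((-5 + 3) + E)²) - 112)*r = (2*((-5 + 3) + 4)²/(-1 + ((-5 + 3) + 4)²) - 112)*(3*I*√6) = (2*(-2 + 4)²/(-1 + (-2 + 4)²) - 112)*(3*I*√6) = (2*2²/(-1 + 2²) - 112)*(3*I*√6) = (2*4/(-1 + 4) - 112)*(3*I*√6) = (2*4/3 - 112)*(3*I*√6) = (2*4*(⅓) - 112)*(3*I*√6) = (8/3 - 112)*(3*I*√6) = -328*I*√6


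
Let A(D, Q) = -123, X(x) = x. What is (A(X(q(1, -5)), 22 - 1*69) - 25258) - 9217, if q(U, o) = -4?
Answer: -34598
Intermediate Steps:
(A(X(q(1, -5)), 22 - 1*69) - 25258) - 9217 = (-123 - 25258) - 9217 = -25381 - 9217 = -34598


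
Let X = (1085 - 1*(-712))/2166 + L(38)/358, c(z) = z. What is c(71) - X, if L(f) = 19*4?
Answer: 9041241/129238 ≈ 69.958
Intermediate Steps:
L(f) = 76
X = 134657/129238 (X = (1085 - 1*(-712))/2166 + 76/358 = (1085 + 712)*(1/2166) + 76*(1/358) = 1797*(1/2166) + 38/179 = 599/722 + 38/179 = 134657/129238 ≈ 1.0419)
c(71) - X = 71 - 1*134657/129238 = 71 - 134657/129238 = 9041241/129238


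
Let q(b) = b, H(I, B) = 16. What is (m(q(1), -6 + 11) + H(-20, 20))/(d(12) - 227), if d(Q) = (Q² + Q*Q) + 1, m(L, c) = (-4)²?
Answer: 16/31 ≈ 0.51613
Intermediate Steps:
m(L, c) = 16
d(Q) = 1 + 2*Q² (d(Q) = (Q² + Q²) + 1 = 2*Q² + 1 = 1 + 2*Q²)
(m(q(1), -6 + 11) + H(-20, 20))/(d(12) - 227) = (16 + 16)/((1 + 2*12²) - 227) = 32/((1 + 2*144) - 227) = 32/((1 + 288) - 227) = 32/(289 - 227) = 32/62 = 32*(1/62) = 16/31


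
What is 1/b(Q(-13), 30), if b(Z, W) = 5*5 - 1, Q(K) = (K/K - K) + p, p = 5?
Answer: 1/24 ≈ 0.041667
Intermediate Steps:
Q(K) = 6 - K (Q(K) = (K/K - K) + 5 = (1 - K) + 5 = 6 - K)
b(Z, W) = 24 (b(Z, W) = 25 - 1 = 24)
1/b(Q(-13), 30) = 1/24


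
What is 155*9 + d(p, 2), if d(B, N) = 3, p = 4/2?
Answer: 1398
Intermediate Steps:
p = 2 (p = 4*(1/2) = 2)
155*9 + d(p, 2) = 155*9 + 3 = 1395 + 3 = 1398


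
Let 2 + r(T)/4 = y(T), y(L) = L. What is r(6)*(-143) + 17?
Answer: -2271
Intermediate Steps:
r(T) = -8 + 4*T
r(6)*(-143) + 17 = (-8 + 4*6)*(-143) + 17 = (-8 + 24)*(-143) + 17 = 16*(-143) + 17 = -2288 + 17 = -2271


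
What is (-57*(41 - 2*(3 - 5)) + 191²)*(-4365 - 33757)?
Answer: -1292945752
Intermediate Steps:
(-57*(41 - 2*(3 - 5)) + 191²)*(-4365 - 33757) = (-57*(41 - 2*(-2)) + 36481)*(-38122) = (-57*(41 + 4) + 36481)*(-38122) = (-57*45 + 36481)*(-38122) = (-2565 + 36481)*(-38122) = 33916*(-38122) = -1292945752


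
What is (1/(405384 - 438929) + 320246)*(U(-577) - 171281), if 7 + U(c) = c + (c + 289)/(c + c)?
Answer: -1065305416111023309/19355465 ≈ -5.5039e+10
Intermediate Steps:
U(c) = -7 + c + (289 + c)/(2*c) (U(c) = -7 + (c + (c + 289)/(c + c)) = -7 + (c + (289 + c)/((2*c))) = -7 + (c + (289 + c)*(1/(2*c))) = -7 + (c + (289 + c)/(2*c)) = -7 + c + (289 + c)/(2*c))
(1/(405384 - 438929) + 320246)*(U(-577) - 171281) = (1/(405384 - 438929) + 320246)*((-13/2 - 577 + (289/2)/(-577)) - 171281) = (1/(-33545) + 320246)*((-13/2 - 577 + (289/2)*(-1/577)) - 171281) = (-1/33545 + 320246)*((-13/2 - 577 - 289/1154) - 171281) = 10742652069*(-336824/577 - 171281)/33545 = (10742652069/33545)*(-99165961/577) = -1065305416111023309/19355465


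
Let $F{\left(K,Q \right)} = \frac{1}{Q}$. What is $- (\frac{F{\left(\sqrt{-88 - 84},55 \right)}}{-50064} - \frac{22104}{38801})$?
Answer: $\frac{8694834983}{15262761360} \approx 0.56968$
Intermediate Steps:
$- (\frac{F{\left(\sqrt{-88 - 84},55 \right)}}{-50064} - \frac{22104}{38801}) = - (\frac{1}{55 \left(-50064\right)} - \frac{22104}{38801}) = - (\frac{1}{55} \left(- \frac{1}{50064}\right) - \frac{22104}{38801}) = - (- \frac{1}{2753520} - \frac{22104}{38801}) = \left(-1\right) \left(- \frac{8694834983}{15262761360}\right) = \frac{8694834983}{15262761360}$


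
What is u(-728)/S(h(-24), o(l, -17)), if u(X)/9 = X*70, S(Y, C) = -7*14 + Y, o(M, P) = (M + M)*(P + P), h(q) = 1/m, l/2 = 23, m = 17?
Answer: 173264/37 ≈ 4682.8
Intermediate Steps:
l = 46 (l = 2*23 = 46)
h(q) = 1/17
o(M, P) = 4*M*P (o(M, P) = (2*M)*(2*P) = 4*M*P)
S(Y, C) = -98 + Y
u(X) = 630*X (u(X) = 9*(X*70) = 9*(70*X) = 630*X)
u(-728)/S(h(-24), o(l, -17)) = (630*(-728))/(-98 + 1/17) = -458640/(-1665/17) = -458640*(-17/1665) = 173264/37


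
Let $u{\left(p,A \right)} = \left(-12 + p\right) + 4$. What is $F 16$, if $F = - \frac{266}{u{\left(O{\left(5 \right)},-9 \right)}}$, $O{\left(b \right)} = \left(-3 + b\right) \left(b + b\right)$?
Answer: $- \frac{1064}{3} \approx -354.67$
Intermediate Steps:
$O{\left(b \right)} = 2 b \left(-3 + b\right)$ ($O{\left(b \right)} = \left(-3 + b\right) 2 b = 2 b \left(-3 + b\right)$)
$u{\left(p,A \right)} = -8 + p$
$F = - \frac{133}{6}$ ($F = - \frac{266}{-8 + 2 \cdot 5 \left(-3 + 5\right)} = - \frac{266}{-8 + 2 \cdot 5 \cdot 2} = - \frac{266}{-8 + 20} = - \frac{266}{12} = \left(-266\right) \frac{1}{12} = - \frac{133}{6} \approx -22.167$)
$F 16 = \left(- \frac{133}{6}\right) 16 = - \frac{1064}{3}$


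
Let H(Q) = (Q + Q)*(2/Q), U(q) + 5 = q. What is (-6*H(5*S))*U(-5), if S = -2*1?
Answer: 240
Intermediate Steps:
U(q) = -5 + q
S = -2
H(Q) = 4 (H(Q) = (2*Q)*(2/Q) = 4)
(-6*H(5*S))*U(-5) = (-6*4)*(-5 - 5) = -24*(-10) = 240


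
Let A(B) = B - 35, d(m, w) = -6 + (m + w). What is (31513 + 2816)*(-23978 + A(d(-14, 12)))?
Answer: -824616909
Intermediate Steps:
d(m, w) = -6 + m + w
A(B) = -35 + B
(31513 + 2816)*(-23978 + A(d(-14, 12))) = (31513 + 2816)*(-23978 + (-35 + (-6 - 14 + 12))) = 34329*(-23978 + (-35 - 8)) = 34329*(-23978 - 43) = 34329*(-24021) = -824616909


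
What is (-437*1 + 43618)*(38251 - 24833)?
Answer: 579402658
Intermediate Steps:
(-437*1 + 43618)*(38251 - 24833) = (-437 + 43618)*13418 = 43181*13418 = 579402658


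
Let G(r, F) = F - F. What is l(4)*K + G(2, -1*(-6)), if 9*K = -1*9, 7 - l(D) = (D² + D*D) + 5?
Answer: 30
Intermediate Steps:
G(r, F) = 0
l(D) = 2 - 2*D² (l(D) = 7 - ((D² + D*D) + 5) = 7 - ((D² + D²) + 5) = 7 - (2*D² + 5) = 7 - (5 + 2*D²) = 7 + (-5 - 2*D²) = 2 - 2*D²)
K = -1 (K = (-1*9)/9 = (⅑)*(-9) = -1)
l(4)*K + G(2, -1*(-6)) = (2 - 2*4²)*(-1) + 0 = (2 - 2*16)*(-1) + 0 = (2 - 32)*(-1) + 0 = -30*(-1) + 0 = 30 + 0 = 30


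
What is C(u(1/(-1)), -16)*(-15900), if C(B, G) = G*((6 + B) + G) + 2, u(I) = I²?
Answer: -2321400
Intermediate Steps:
C(B, G) = 2 + G*(6 + B + G) (C(B, G) = G*(6 + B + G) + 2 = 2 + G*(6 + B + G))
C(u(1/(-1)), -16)*(-15900) = (2 + (-16)² + 6*(-16) + (1/(-1))²*(-16))*(-15900) = (2 + 256 - 96 + (-1)²*(-16))*(-15900) = (2 + 256 - 96 + 1*(-16))*(-15900) = (2 + 256 - 96 - 16)*(-15900) = 146*(-15900) = -2321400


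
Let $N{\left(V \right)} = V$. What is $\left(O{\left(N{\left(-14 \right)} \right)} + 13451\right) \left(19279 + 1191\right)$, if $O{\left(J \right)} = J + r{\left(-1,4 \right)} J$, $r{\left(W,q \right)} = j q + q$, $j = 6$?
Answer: $267031150$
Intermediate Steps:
$r{\left(W,q \right)} = 7 q$ ($r{\left(W,q \right)} = 6 q + q = 7 q$)
$O{\left(J \right)} = 29 J$ ($O{\left(J \right)} = J + 7 \cdot 4 J = J + 28 J = 29 J$)
$\left(O{\left(N{\left(-14 \right)} \right)} + 13451\right) \left(19279 + 1191\right) = \left(29 \left(-14\right) + 13451\right) \left(19279 + 1191\right) = \left(-406 + 13451\right) 20470 = 13045 \cdot 20470 = 267031150$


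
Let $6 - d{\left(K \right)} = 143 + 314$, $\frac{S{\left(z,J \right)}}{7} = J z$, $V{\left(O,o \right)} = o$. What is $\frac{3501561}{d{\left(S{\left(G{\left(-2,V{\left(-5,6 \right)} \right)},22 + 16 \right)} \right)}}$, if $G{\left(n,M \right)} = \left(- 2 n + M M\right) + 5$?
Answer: $- \frac{3501561}{451} \approx -7764.0$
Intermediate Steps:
$G{\left(n,M \right)} = 5 + M^{2} - 2 n$ ($G{\left(n,M \right)} = \left(- 2 n + M^{2}\right) + 5 = \left(M^{2} - 2 n\right) + 5 = 5 + M^{2} - 2 n$)
$S{\left(z,J \right)} = 7 J z$
$d{\left(K \right)} = -451$ ($d{\left(K \right)} = 6 - \left(143 + 314\right) = 6 - 457 = -451$)
$\frac{3501561}{d{\left(S{\left(G{\left(-2,V{\left(-5,6 \right)} \right)},22 + 16 \right)} \right)}} = \frac{3501561}{-451} = 3501561 \left(- \frac{1}{451}\right) = - \frac{3501561}{451}$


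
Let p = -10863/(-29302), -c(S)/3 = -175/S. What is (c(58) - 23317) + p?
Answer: -9902900242/424879 ≈ -23308.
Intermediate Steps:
c(S) = 525/S (c(S) = -(-525)/S = 525/S)
p = 10863/29302 (p = -10863*(-1/29302) = 10863/29302 ≈ 0.37073)
(c(58) - 23317) + p = (525/58 - 23317) + 10863/29302 = -1351861/58 + 10863/29302 = -9902900242/424879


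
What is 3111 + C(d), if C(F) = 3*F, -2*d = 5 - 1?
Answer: 3105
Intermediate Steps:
d = -2 (d = -(5 - 1)/2 = -½*4 = -2)
3111 + C(d) = 3111 + 3*(-2) = 3111 - 6 = 3105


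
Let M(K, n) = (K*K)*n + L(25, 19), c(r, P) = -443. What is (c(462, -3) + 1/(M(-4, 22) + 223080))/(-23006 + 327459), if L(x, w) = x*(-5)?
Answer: -98925000/67986486071 ≈ -0.0014551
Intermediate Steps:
L(x, w) = -5*x
M(K, n) = -125 + n*K² (M(K, n) = (K*K)*n - 5*25 = K²*n - 125 = n*K² - 125 = -125 + n*K²)
(c(462, -3) + 1/(M(-4, 22) + 223080))/(-23006 + 327459) = (-443 + 1/((-125 + 22*(-4)²) + 223080))/(-23006 + 327459) = (-443 + 1/((-125 + 22*16) + 223080))/304453 = (-443 + 1/((-125 + 352) + 223080))*(1/304453) = (-443 + 1/(227 + 223080))*(1/304453) = (-443 + 1/223307)*(1/304453) = -98925000/223307*1/304453 = -98925000/67986486071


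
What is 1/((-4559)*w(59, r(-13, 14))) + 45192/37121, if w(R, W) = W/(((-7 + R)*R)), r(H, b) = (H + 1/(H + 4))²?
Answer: 1730957277/1426406243 ≈ 1.2135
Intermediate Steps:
r(H, b) = (H + 1/(4 + H))²
w(R, W) = W/(R*(-7 + R)) (w(R, W) = W/((R*(-7 + R))) = W*(1/(R*(-7 + R))) = W/(R*(-7 + R)))
1/((-4559)*w(59, r(-13, 14))) + 45192/37121 = 1/((-4559)*((((1 + (-13)² + 4*(-13))²/(4 - 13)²)/(59*(-7 + 59))))) + 45192/37121 = -248508/(1 + 169 - 52)²/4559 + 45192*(1/37121) = -1/(4559*(((1/81)*118²)*(1/59)*(1/52))) + 6456/5303 = -1/(4559*(((1/81)*13924)*(1/59)*(1/52))) + 6456/5303 = -1/(4559*((13924/81)*(1/59)*(1/52))) + 6456/5303 = -1/(4559*59/1053) + 6456/5303 = -1/4559*1053/59 + 6456/5303 = -1053/268981 + 6456/5303 = 1730957277/1426406243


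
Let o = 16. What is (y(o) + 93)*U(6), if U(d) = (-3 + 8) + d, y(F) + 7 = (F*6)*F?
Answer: 17842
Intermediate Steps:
y(F) = -7 + 6*F² (y(F) = -7 + (F*6)*F = -7 + (6*F)*F = -7 + 6*F²)
U(d) = 5 + d
(y(o) + 93)*U(6) = ((-7 + 6*16²) + 93)*(5 + 6) = ((-7 + 6*256) + 93)*11 = ((-7 + 1536) + 93)*11 = (1529 + 93)*11 = 1622*11 = 17842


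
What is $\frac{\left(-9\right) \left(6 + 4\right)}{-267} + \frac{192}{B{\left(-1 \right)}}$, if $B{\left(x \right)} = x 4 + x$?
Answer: $- \frac{16938}{445} \approx -38.063$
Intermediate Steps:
$B{\left(x \right)} = 5 x$ ($B{\left(x \right)} = 4 x + x = 5 x$)
$\frac{\left(-9\right) \left(6 + 4\right)}{-267} + \frac{192}{B{\left(-1 \right)}} = \frac{\left(-9\right) \left(6 + 4\right)}{-267} + \frac{192}{5 \left(-1\right)} = \left(-9\right) 10 \left(- \frac{1}{267}\right) + \frac{192}{-5} = \left(-90\right) \left(- \frac{1}{267}\right) + 192 \left(- \frac{1}{5}\right) = \frac{30}{89} - \frac{192}{5} = - \frac{16938}{445}$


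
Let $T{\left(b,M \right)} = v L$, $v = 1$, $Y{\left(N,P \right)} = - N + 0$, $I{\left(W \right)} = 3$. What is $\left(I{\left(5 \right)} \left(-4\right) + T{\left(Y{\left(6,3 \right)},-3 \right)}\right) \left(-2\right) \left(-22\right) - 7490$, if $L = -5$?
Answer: $-8238$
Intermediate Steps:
$Y{\left(N,P \right)} = - N$
$T{\left(b,M \right)} = -5$ ($T{\left(b,M \right)} = 1 \left(-5\right) = -5$)
$\left(I{\left(5 \right)} \left(-4\right) + T{\left(Y{\left(6,3 \right)},-3 \right)}\right) \left(-2\right) \left(-22\right) - 7490 = \left(3 \left(-4\right) - 5\right) \left(-2\right) \left(-22\right) - 7490 = \left(-12 - 5\right) \left(-2\right) \left(-22\right) - 7490 = \left(-17\right) \left(-2\right) \left(-22\right) - 7490 = 34 \left(-22\right) - 7490 = -748 - 7490 = -8238$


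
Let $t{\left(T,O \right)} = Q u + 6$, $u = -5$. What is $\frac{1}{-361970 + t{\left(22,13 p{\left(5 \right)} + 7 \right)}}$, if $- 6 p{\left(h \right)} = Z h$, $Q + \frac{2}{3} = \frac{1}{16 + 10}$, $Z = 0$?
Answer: $- \frac{78}{28232947} \approx -2.7627 \cdot 10^{-6}$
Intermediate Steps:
$Q = - \frac{49}{78}$ ($Q = - \frac{2}{3} + \frac{1}{16 + 10} = - \frac{2}{3} + \frac{1}{26} = - \frac{49}{78} \approx -0.62821$)
$p{\left(h \right)} = 0$ ($p{\left(h \right)} = - \frac{0 h}{6} = \left(- \frac{1}{6}\right) 0 = 0$)
$t{\left(T,O \right)} = \frac{713}{78}$ ($t{\left(T,O \right)} = \left(- \frac{49}{78}\right) \left(-5\right) + 6 = \frac{245}{78} + 6 = \frac{713}{78}$)
$\frac{1}{-361970 + t{\left(22,13 p{\left(5 \right)} + 7 \right)}} = \frac{1}{-361970 + \frac{713}{78}} = \frac{1}{- \frac{28232947}{78}} = - \frac{78}{28232947}$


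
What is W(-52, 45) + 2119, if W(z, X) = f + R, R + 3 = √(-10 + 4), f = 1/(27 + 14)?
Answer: 86757/41 + I*√6 ≈ 2116.0 + 2.4495*I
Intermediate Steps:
f = 1/41 ≈ 0.024390
R = -3 + I*√6 (R = -3 + √(-10 + 4) = -3 + √(-6) = -3 + I*√6 ≈ -3.0 + 2.4495*I)
W(z, X) = -122/41 + I*√6 (W(z, X) = 1/41 + (-3 + I*√6) = -122/41 + I*√6)
W(-52, 45) + 2119 = (-122/41 + I*√6) + 2119 = 86757/41 + I*√6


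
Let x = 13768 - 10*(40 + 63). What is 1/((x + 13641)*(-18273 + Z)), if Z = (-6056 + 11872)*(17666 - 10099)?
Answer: 1/1160449114221 ≈ 8.6174e-13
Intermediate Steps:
Z = 44009672 (Z = 5816*7567 = 44009672)
x = 12738 (x = 13768 - 10*103 = 13768 - 1*1030 = 13768 - 1030 = 12738)
1/((x + 13641)*(-18273 + Z)) = 1/((12738 + 13641)*(-18273 + 44009672)) = 1/(26379*43991399) = 1/1160449114221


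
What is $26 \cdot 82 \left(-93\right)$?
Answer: $-198276$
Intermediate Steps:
$26 \cdot 82 \left(-93\right) = 2132 \left(-93\right) = -198276$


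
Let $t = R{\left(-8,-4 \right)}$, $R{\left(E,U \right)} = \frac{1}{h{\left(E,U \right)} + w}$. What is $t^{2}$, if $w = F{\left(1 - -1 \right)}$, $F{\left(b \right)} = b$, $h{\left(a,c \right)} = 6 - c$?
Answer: $\frac{1}{144} \approx 0.0069444$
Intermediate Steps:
$w = 2$ ($w = 1 - -1 = 1 + 1 = 2$)
$R{\left(E,U \right)} = \frac{1}{8 - U}$ ($R{\left(E,U \right)} = \frac{1}{\left(6 - U\right) + 2} = \frac{1}{8 - U}$)
$t = \frac{1}{12}$ ($t = - \frac{1}{-8 - 4} = - \frac{1}{-12} = \left(-1\right) \left(- \frac{1}{12}\right) = \frac{1}{12} \approx 0.083333$)
$t^{2} = \left(\frac{1}{12}\right)^{2} = \frac{1}{144}$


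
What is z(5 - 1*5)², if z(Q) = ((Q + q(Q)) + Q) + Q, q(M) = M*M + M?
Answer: 0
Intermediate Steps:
q(M) = M + M² (q(M) = M² + M = M + M²)
z(Q) = 3*Q + Q*(1 + Q) (z(Q) = ((Q + Q*(1 + Q)) + Q) + Q = (2*Q + Q*(1 + Q)) + Q = 3*Q + Q*(1 + Q))
z(5 - 1*5)² = ((5 - 1*5)*(4 + (5 - 1*5)))² = ((5 - 5)*(4 + (5 - 5)))² = (0*(4 + 0))² = (0*4)² = 0² = 0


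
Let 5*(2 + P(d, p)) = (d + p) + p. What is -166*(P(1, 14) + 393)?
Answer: -329344/5 ≈ -65869.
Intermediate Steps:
P(d, p) = -2 + d/5 + 2*p/5 (P(d, p) = -2 + ((d + p) + p)/5 = -2 + (d + 2*p)/5 = -2 + (d/5 + 2*p/5) = -2 + d/5 + 2*p/5)
-166*(P(1, 14) + 393) = -166*((-2 + (⅕)*1 + (⅖)*14) + 393) = -166*((-2 + ⅕ + 28/5) + 393) = -166*(19/5 + 393) = -166*1984/5 = -329344/5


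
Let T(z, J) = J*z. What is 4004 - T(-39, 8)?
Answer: 4316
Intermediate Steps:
4004 - T(-39, 8) = 4004 - 8*(-39) = 4004 - 1*(-312) = 4004 + 312 = 4316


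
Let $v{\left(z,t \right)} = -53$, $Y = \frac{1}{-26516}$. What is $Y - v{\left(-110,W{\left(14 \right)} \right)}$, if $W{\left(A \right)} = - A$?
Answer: $\frac{1405347}{26516} \approx 53.0$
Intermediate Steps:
$Y = - \frac{1}{26516} \approx -3.7713 \cdot 10^{-5}$
$Y - v{\left(-110,W{\left(14 \right)} \right)} = - \frac{1}{26516} - -53 = - \frac{1}{26516} + 53 = \frac{1405347}{26516}$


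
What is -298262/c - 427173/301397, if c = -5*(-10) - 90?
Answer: 44939092547/6027940 ≈ 7455.1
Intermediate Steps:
c = -40 (c = 50 - 90 = -40)
-298262/c - 427173/301397 = -298262/(-40) - 427173/301397 = -298262*(-1/40) - 427173*1/301397 = 149131/20 - 427173/301397 = 44939092547/6027940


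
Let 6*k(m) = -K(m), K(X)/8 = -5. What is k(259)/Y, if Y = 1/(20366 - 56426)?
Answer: -240400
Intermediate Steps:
K(X) = -40 (K(X) = 8*(-5) = -40)
Y = -1/36060 (Y = 1/(-36060) = -1/36060 ≈ -2.7732e-5)
k(m) = 20/3 (k(m) = (-1*(-40))/6 = (⅙)*40 = 20/3)
k(259)/Y = 20/(3*(-1/36060)) = (20/3)*(-36060) = -240400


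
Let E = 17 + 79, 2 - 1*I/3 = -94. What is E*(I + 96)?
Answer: 36864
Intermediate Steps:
I = 288 (I = 6 - 3*(-94) = 6 + 282 = 288)
E = 96
E*(I + 96) = 96*(288 + 96) = 96*384 = 36864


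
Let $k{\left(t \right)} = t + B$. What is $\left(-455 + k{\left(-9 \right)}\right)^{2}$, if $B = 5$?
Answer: $210681$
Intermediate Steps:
$k{\left(t \right)} = 5 + t$ ($k{\left(t \right)} = t + 5 = 5 + t$)
$\left(-455 + k{\left(-9 \right)}\right)^{2} = \left(-455 + \left(5 - 9\right)\right)^{2} = \left(-455 - 4\right)^{2} = \left(-459\right)^{2} = 210681$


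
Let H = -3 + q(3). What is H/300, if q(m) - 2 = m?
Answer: 1/150 ≈ 0.0066667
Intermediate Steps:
q(m) = 2 + m
H = 2 (H = -3 + (2 + 3) = -3 + 5 = 2)
H/300 = 2/300 = 2*(1/300) = 1/150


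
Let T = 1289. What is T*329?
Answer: 424081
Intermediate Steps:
T*329 = 1289*329 = 424081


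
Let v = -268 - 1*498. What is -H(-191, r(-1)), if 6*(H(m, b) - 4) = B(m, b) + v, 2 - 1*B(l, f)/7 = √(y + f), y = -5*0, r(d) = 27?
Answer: 364/3 + 7*√3/2 ≈ 127.40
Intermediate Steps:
v = -766 (v = -268 - 498 = -766)
y = 0
B(l, f) = 14 - 7*√f (B(l, f) = 14 - 7*√(0 + f) = 14 - 7*√f)
H(m, b) = -364/3 - 7*√b/6 (H(m, b) = 4 + ((14 - 7*√b) - 766)/6 = 4 + (-752 - 7*√b)/6 = 4 + (-376/3 - 7*√b/6) = -364/3 - 7*√b/6)
-H(-191, r(-1)) = -(-364/3 - 7*√3/2) = 364/3 + 7*√3/2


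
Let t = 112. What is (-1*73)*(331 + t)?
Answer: -32339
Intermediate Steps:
(-1*73)*(331 + t) = (-1*73)*(331 + 112) = -73*443 = -32339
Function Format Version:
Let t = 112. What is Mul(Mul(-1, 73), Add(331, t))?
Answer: -32339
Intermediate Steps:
Mul(Mul(-1, 73), Add(331, t)) = Mul(Mul(-1, 73), Add(331, 112)) = Mul(-73, 443) = -32339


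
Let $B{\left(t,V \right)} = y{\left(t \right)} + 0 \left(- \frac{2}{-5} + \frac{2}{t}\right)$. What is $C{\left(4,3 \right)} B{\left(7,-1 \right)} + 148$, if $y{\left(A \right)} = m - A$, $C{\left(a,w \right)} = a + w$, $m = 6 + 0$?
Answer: $141$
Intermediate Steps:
$m = 6$
$y{\left(A \right)} = 6 - A$
$B{\left(t,V \right)} = 6 - t$ ($B{\left(t,V \right)} = \left(6 - t\right) + 0 \left(- \frac{2}{-5} + \frac{2}{t}\right) = \left(6 - t\right) + 0 \left(\left(-2\right) \left(- \frac{1}{5}\right) + \frac{2}{t}\right) = \left(6 - t\right) + 0 \left(\frac{2}{5} + \frac{2}{t}\right) = \left(6 - t\right) + 0 = 6 - t$)
$C{\left(4,3 \right)} B{\left(7,-1 \right)} + 148 = \left(4 + 3\right) \left(6 - 7\right) + 148 = 7 \left(6 - 7\right) + 148 = 7 \left(-1\right) + 148 = -7 + 148 = 141$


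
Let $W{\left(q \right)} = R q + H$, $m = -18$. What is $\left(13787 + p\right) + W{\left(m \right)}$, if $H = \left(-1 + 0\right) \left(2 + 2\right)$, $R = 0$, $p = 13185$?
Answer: $26968$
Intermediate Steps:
$H = -4$ ($H = \left(-1\right) 4 = -4$)
$W{\left(q \right)} = -4$ ($W{\left(q \right)} = 0 q - 4 = 0 - 4 = -4$)
$\left(13787 + p\right) + W{\left(m \right)} = \left(13787 + 13185\right) - 4 = 26972 - 4 = 26968$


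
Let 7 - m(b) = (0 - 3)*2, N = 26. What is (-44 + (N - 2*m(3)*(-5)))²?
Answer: 12544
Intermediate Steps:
m(b) = 13 (m(b) = 7 - (0 - 3)*2 = 7 - (-3)*2 = 7 - 1*(-6) = 7 + 6 = 13)
(-44 + (N - 2*m(3)*(-5)))² = (-44 + (26 - 2*13*(-5)))² = (-44 + (26 - 26*(-5)))² = (-44 + (26 - 1*(-130)))² = (-44 + (26 + 130))² = (-44 + 156)² = 112² = 12544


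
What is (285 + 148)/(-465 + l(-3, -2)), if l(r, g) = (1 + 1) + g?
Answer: -433/465 ≈ -0.93118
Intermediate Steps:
l(r, g) = 2 + g
(285 + 148)/(-465 + l(-3, -2)) = (285 + 148)/(-465 + (2 - 2)) = 433/(-465 + 0) = 433/(-465) = 433*(-1/465) = -433/465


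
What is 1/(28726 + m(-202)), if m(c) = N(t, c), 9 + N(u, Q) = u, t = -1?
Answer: 1/28716 ≈ 3.4824e-5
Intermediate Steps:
N(u, Q) = -9 + u
m(c) = -10 (m(c) = -9 - 1 = -10)
1/(28726 + m(-202)) = 1/(28726 - 10) = 1/28716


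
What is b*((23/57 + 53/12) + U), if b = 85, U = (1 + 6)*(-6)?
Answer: -720545/228 ≈ -3160.3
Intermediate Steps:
U = -42 (U = 7*(-6) = -42)
b*((23/57 + 53/12) + U) = 85*((23/57 + 53/12) - 42) = 85*(1099/228 - 42) = 85*(-8477/228) = -720545/228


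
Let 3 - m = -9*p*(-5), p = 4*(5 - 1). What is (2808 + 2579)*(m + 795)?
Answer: 420186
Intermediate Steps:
p = 16 (p = 4*4 = 16)
m = -717 (m = 3 - (-9*16)*(-5) = 3 - (-144)*(-5) = 3 - 1*720 = 3 - 720 = -717)
(2808 + 2579)*(m + 795) = (2808 + 2579)*(-717 + 795) = 5387*78 = 420186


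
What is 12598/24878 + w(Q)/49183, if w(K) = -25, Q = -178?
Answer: 309492742/611787337 ≈ 0.50588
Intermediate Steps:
12598/24878 + w(Q)/49183 = 12598/24878 - 25/49183 = 12598*(1/24878) - 25*1/49183 = 6299/12439 - 25/49183 = 309492742/611787337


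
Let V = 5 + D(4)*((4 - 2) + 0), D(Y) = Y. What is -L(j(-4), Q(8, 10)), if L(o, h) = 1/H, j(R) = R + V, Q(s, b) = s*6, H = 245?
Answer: -1/245 ≈ -0.0040816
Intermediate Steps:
Q(s, b) = 6*s
V = 13 (V = 5 + 4*((4 - 2) + 0) = 5 + 4*(2 + 0) = 5 + 4*2 = 5 + 8 = 13)
j(R) = 13 + R (j(R) = R + 13 = 13 + R)
L(o, h) = 1/245
-L(j(-4), Q(8, 10)) = -1*1/245 = -1/245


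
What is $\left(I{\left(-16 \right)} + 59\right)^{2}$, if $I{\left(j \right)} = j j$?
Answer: $99225$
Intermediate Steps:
$I{\left(j \right)} = j^{2}$
$\left(I{\left(-16 \right)} + 59\right)^{2} = \left(\left(-16\right)^{2} + 59\right)^{2} = \left(256 + 59\right)^{2} = 315^{2} = 99225$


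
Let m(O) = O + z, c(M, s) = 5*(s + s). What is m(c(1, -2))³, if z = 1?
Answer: -6859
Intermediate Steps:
c(M, s) = 10*s (c(M, s) = 5*(2*s) = 10*s)
m(O) = 1 + O (m(O) = O + 1 = 1 + O)
m(c(1, -2))³ = (1 + 10*(-2))³ = (1 - 20)³ = (-19)³ = -6859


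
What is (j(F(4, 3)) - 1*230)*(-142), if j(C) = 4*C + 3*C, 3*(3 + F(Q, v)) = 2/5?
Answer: 532642/15 ≈ 35509.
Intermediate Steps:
F(Q, v) = -43/15 (F(Q, v) = -3 + (2/5)/3 = -3 + (2*(1/5))/3 = -3 + (1/3)*(2/5) = -3 + 2/15 = -43/15)
j(C) = 7*C
(j(F(4, 3)) - 1*230)*(-142) = (7*(-43/15) - 1*230)*(-142) = (-301/15 - 230)*(-142) = -3751/15*(-142) = 532642/15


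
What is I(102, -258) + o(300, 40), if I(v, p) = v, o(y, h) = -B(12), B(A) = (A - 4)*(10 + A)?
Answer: -74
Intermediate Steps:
B(A) = (-4 + A)*(10 + A)
o(y, h) = -176 (o(y, h) = -(-40 + 12² + 6*12) = -(-40 + 144 + 72) = -1*176 = -176)
I(102, -258) + o(300, 40) = 102 - 176 = -74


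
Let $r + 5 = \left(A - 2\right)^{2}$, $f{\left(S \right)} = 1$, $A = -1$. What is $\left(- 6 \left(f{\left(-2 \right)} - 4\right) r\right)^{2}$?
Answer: $5184$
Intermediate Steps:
$r = 4$ ($r = -5 + \left(-1 - 2\right)^{2} = -5 + \left(-3\right)^{2} = -5 + 9 = 4$)
$\left(- 6 \left(f{\left(-2 \right)} - 4\right) r\right)^{2} = \left(- 6 \left(1 - 4\right) 4\right)^{2} = \left(- 6 \left(\left(-3\right) 4\right)\right)^{2} = \left(\left(-6\right) \left(-12\right)\right)^{2} = 72^{2} = 5184$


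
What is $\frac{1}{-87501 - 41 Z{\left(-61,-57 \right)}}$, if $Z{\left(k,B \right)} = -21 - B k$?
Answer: $\frac{1}{55917} \approx 1.7884 \cdot 10^{-5}$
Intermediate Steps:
$Z{\left(k,B \right)} = -21 - B k$
$\frac{1}{-87501 - 41 Z{\left(-61,-57 \right)}} = \frac{1}{-87501 - 41 \left(-21 - \left(-57\right) \left(-61\right)\right)} = \frac{1}{-87501 - 41 \left(-21 - 3477\right)} = \frac{1}{-87501 - -143418} = \frac{1}{-87501 + 143418} = \frac{1}{55917}$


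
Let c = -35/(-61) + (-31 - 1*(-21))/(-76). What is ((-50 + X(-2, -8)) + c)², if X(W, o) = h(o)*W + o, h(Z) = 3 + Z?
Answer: 12018517641/5373124 ≈ 2236.8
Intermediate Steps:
X(W, o) = o + W*(3 + o) (X(W, o) = (3 + o)*W + o = W*(3 + o) + o = o + W*(3 + o))
c = 1635/2318 (c = -35*(-1/61) + (-31 + 21)*(-1/76) = 35/61 - 10*(-1/76) = 35/61 + 5/38 = 1635/2318 ≈ 0.70535)
((-50 + X(-2, -8)) + c)² = ((-50 + (-8 - 2*(3 - 8))) + 1635/2318)² = ((-50 + (-8 - 2*(-5))) + 1635/2318)² = ((-50 + (-8 + 10)) + 1635/2318)² = ((-50 + 2) + 1635/2318)² = (-48 + 1635/2318)² = (-109629/2318)² = 12018517641/5373124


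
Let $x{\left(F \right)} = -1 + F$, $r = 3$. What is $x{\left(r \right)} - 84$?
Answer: $-82$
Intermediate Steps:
$x{\left(r \right)} - 84 = \left(-1 + 3\right) - 84 = 2 - 84 = -82$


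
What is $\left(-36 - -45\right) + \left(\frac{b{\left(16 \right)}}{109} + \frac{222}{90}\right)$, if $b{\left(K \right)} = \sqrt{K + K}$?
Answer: $\frac{172}{15} + \frac{4 \sqrt{2}}{109} \approx 11.519$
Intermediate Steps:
$b{\left(K \right)} = \sqrt{2} \sqrt{K}$ ($b{\left(K \right)} = \sqrt{2 K} = \sqrt{2} \sqrt{K}$)
$\left(-36 - -45\right) + \left(\frac{b{\left(16 \right)}}{109} + \frac{222}{90}\right) = \left(-36 - -45\right) + \left(\frac{\sqrt{2} \sqrt{16}}{109} + \frac{222}{90}\right) = \left(-36 + 45\right) + \left(\sqrt{2} \cdot 4 \cdot \frac{1}{109} + 222 \cdot \frac{1}{90}\right) = 9 + \left(4 \sqrt{2} \cdot \frac{1}{109} + \frac{37}{15}\right) = 9 + \left(\frac{4 \sqrt{2}}{109} + \frac{37}{15}\right) = 9 + \left(\frac{37}{15} + \frac{4 \sqrt{2}}{109}\right) = \frac{172}{15} + \frac{4 \sqrt{2}}{109}$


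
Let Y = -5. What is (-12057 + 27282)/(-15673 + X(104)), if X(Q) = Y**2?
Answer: -5075/5216 ≈ -0.97297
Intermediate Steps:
X(Q) = 25 (X(Q) = (-5)**2 = 25)
(-12057 + 27282)/(-15673 + X(104)) = (-12057 + 27282)/(-15673 + 25) = 15225/(-15648) = 15225*(-1/15648) = -5075/5216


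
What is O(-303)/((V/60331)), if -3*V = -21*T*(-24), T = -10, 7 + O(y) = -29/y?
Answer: -31553113/127260 ≈ -247.94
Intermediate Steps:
O(y) = -7 - 29/y
V = 1680 (V = -(-21*(-10))*(-24)/3 = -70*(-24) = -⅓*(-5040) = 1680)
O(-303)/((V/60331)) = (-7 - 29/(-303))/((1680/60331)) = (-7 - 29*(-1/303))/((1680*(1/60331))) = (-7 + 29/303)/(1680/60331) = -2092/303*60331/1680 = -31553113/127260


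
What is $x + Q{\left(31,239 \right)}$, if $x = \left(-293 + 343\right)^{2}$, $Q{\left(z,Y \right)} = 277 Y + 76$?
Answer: $68779$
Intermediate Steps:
$Q{\left(z,Y \right)} = 76 + 277 Y$
$x = 2500$ ($x = 50^{2} = 2500$)
$x + Q{\left(31,239 \right)} = 2500 + \left(76 + 277 \cdot 239\right) = 2500 + \left(76 + 66203\right) = 2500 + 66279 = 68779$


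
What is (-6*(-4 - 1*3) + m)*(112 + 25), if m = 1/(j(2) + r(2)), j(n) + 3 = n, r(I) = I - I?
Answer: 5617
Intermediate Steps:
r(I) = 0
j(n) = -3 + n
m = -1 (m = 1/((-3 + 2) + 0) = 1/(-1 + 0) = 1/(-1) = -1)
(-6*(-4 - 1*3) + m)*(112 + 25) = (-6*(-4 - 1*3) - 1)*(112 + 25) = (-6*(-4 - 3) - 1)*137 = (-6*(-7) - 1)*137 = (42 - 1)*137 = 41*137 = 5617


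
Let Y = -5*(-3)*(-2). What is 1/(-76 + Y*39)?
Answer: -1/1246 ≈ -0.00080257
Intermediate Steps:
Y = -30 (Y = 15*(-2) = -30)
1/(-76 + Y*39) = 1/(-76 - 30*39) = 1/(-76 - 1170) = 1/(-1246) = -1/1246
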